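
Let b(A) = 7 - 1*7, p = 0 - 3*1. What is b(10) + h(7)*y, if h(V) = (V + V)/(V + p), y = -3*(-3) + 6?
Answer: 105/2 ≈ 52.500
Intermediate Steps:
p = -3 (p = 0 - 3 = -3)
b(A) = 0 (b(A) = 7 - 7 = 0)
y = 15 (y = 9 + 6 = 15)
h(V) = 2*V/(-3 + V) (h(V) = (V + V)/(V - 3) = (2*V)/(-3 + V) = 2*V/(-3 + V))
b(10) + h(7)*y = 0 + (2*7/(-3 + 7))*15 = 0 + (2*7/4)*15 = 0 + (2*7*(¼))*15 = 0 + (7/2)*15 = 0 + 105/2 = 105/2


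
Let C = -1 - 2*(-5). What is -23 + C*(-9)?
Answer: -104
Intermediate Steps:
C = 9 (C = -1 + 10 = 9)
-23 + C*(-9) = -23 + 9*(-9) = -23 - 81 = -104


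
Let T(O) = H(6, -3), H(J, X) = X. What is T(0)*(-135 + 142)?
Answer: -21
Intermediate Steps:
T(O) = -3
T(0)*(-135 + 142) = -3*(-135 + 142) = -3*7 = -21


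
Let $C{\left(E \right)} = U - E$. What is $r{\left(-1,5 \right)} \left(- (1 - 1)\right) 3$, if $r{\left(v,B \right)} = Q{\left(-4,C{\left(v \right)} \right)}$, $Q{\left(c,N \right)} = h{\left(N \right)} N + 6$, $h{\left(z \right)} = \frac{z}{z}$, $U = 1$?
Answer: $0$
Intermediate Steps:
$h{\left(z \right)} = 1$
$C{\left(E \right)} = 1 - E$
$Q{\left(c,N \right)} = 6 + N$ ($Q{\left(c,N \right)} = 1 N + 6 = N + 6 = 6 + N$)
$r{\left(v,B \right)} = 7 - v$ ($r{\left(v,B \right)} = 6 - \left(-1 + v\right) = 7 - v$)
$r{\left(-1,5 \right)} \left(- (1 - 1)\right) 3 = \left(7 - -1\right) \left(- (1 - 1)\right) 3 = \left(7 + 1\right) \left(\left(-1\right) 0\right) 3 = 8 \cdot 0 \cdot 3 = 0 \cdot 3 = 0$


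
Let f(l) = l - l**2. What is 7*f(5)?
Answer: -140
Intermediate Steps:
7*f(5) = 7*(5*(1 - 1*5)) = 7*(5*(1 - 5)) = 7*(5*(-4)) = 7*(-20) = -140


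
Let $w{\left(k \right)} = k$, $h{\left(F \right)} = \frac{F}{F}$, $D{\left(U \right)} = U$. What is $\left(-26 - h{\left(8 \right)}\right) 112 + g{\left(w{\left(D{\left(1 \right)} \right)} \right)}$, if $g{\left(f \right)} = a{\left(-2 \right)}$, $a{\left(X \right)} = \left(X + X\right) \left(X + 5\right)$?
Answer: $-3036$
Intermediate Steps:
$h{\left(F \right)} = 1$
$a{\left(X \right)} = 2 X \left(5 + X\right)$
$g{\left(f \right)} = -12$ ($g{\left(f \right)} = 2 \left(-2\right) \left(5 - 2\right) = 2 \left(-2\right) 3 = -12$)
$\left(-26 - h{\left(8 \right)}\right) 112 + g{\left(w{\left(D{\left(1 \right)} \right)} \right)} = \left(-26 - 1\right) 112 - 12 = \left(-27\right) 112 - 12 = -3024 - 12 = -3036$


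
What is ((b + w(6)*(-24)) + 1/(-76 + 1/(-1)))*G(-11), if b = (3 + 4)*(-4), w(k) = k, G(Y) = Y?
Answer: 13245/7 ≈ 1892.1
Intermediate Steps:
b = -28 (b = 7*(-4) = -28)
((b + w(6)*(-24)) + 1/(-76 + 1/(-1)))*G(-11) = ((-28 + 6*(-24)) + 1/(-76 + 1/(-1)))*(-11) = ((-28 - 144) + 1/(-76 - 1))*(-11) = (-172 + 1/(-77))*(-11) = (-172 - 1/77)*(-11) = -13245/77*(-11) = 13245/7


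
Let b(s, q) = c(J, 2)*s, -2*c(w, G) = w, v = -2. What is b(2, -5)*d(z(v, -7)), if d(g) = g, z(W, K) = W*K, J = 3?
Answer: -42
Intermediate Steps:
c(w, G) = -w/2
z(W, K) = K*W
b(s, q) = -3*s/2 (b(s, q) = (-½*3)*s = -3*s/2)
b(2, -5)*d(z(v, -7)) = (-3/2*2)*(-7*(-2)) = -3*14 = -42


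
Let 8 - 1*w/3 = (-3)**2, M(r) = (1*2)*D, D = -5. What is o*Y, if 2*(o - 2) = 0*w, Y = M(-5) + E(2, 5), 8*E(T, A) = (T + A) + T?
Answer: -71/4 ≈ -17.750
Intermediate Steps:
E(T, A) = T/4 + A/8 (E(T, A) = ((T + A) + T)/8 = ((A + T) + T)/8 = (A + 2*T)/8 = T/4 + A/8)
M(r) = -10 (M(r) = (1*2)*(-5) = 2*(-5) = -10)
w = -3 (w = 24 - 3*(-3)**2 = 24 - 3*9 = 24 - 27 = -3)
Y = -71/8 (Y = -10 + ((1/4)*2 + (1/8)*5) = -10 + (1/2 + 5/8) = -10 + 9/8 = -71/8 ≈ -8.8750)
o = 2 (o = 2 + (0*(-3))/2 = 2 + (1/2)*0 = 2 + 0 = 2)
o*Y = 2*(-71/8) = -71/4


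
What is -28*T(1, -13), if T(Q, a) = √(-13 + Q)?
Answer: -56*I*√3 ≈ -96.995*I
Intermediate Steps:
-28*T(1, -13) = -28*√(-13 + 1) = -56*I*√3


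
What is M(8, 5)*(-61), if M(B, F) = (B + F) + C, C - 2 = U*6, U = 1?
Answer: -1281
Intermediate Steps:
C = 8 (C = 2 + 1*6 = 2 + 6 = 8)
M(B, F) = 8 + B + F (M(B, F) = (B + F) + 8 = 8 + B + F)
M(8, 5)*(-61) = (8 + 8 + 5)*(-61) = 21*(-61) = -1281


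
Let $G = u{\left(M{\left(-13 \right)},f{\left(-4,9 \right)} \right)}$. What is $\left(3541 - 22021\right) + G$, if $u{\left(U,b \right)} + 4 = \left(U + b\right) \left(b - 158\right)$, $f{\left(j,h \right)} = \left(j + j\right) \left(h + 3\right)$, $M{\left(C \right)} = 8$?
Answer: $3868$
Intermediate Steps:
$f{\left(j,h \right)} = 2 j \left(3 + h\right)$
$u{\left(U,b \right)} = -4 + \left(-158 + b\right) \left(U + b\right)$ ($u{\left(U,b \right)} = -4 + \left(U + b\right) \left(b - 158\right) = -4 + \left(U + b\right) \left(-158 + b\right) = -4 + \left(-158 + b\right) \left(U + b\right)$)
$G = 22348$ ($G = -4 + \left(2 \left(-4\right) \left(3 + 9\right)\right)^{2} - 1264 - 158 \cdot 2 \left(-4\right) \left(3 + 9\right) + 8 \cdot 2 \left(-4\right) \left(3 + 9\right) = -4 + \left(2 \left(-4\right) 12\right)^{2} - 1264 - 158 \cdot 2 \left(-4\right) 12 + 8 \cdot 2 \left(-4\right) 12 = -4 + \left(-96\right)^{2} - 1264 - -15168 + 8 \left(-96\right) = -4 + 9216 - 1264 + 15168 - 768 = 22348$)
$\left(3541 - 22021\right) + G = \left(3541 - 22021\right) + 22348 = -18480 + 22348 = 3868$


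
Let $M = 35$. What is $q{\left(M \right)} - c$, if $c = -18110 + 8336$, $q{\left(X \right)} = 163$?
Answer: $9937$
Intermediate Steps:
$c = -9774$
$q{\left(M \right)} - c = 163 - -9774 = 163 + 9774 = 9937$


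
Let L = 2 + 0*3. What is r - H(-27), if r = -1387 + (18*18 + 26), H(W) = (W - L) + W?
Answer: -981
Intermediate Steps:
L = 2 (L = 2 + 0 = 2)
H(W) = -2 + 2*W (H(W) = (W - 1*2) + W = (W - 2) + W = (-2 + W) + W = -2 + 2*W)
r = -1037 (r = -1387 + (324 + 26) = -1387 + 350 = -1037)
r - H(-27) = -1037 - (-2 + 2*(-27)) = -1037 - (-2 - 54) = -1037 - 1*(-56) = -1037 + 56 = -981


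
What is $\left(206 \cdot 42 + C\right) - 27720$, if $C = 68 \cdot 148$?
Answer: $-9004$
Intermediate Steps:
$C = 10064$
$\left(206 \cdot 42 + C\right) - 27720 = \left(206 \cdot 42 + 10064\right) - 27720 = \left(8652 + 10064\right) - 27720 = 18716 - 27720 = -9004$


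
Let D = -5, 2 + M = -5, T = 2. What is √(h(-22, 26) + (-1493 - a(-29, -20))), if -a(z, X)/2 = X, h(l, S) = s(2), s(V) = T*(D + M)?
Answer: 3*I*√173 ≈ 39.459*I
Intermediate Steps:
M = -7 (M = -2 - 5 = -7)
s(V) = -24 (s(V) = 2*(-5 - 7) = 2*(-12) = -24)
h(l, S) = -24
a(z, X) = -2*X
√(h(-22, 26) + (-1493 - a(-29, -20))) = √(-24 + (-1493 - (-2)*(-20))) = √(-24 + (-1493 - 1*40)) = √(-24 + (-1493 - 40)) = √(-24 - 1533) = √(-1557) = 3*I*√173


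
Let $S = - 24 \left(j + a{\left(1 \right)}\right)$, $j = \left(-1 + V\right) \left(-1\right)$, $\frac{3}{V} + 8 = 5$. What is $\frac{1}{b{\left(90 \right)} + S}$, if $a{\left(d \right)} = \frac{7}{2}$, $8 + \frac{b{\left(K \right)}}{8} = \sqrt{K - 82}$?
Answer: $- \frac{49}{9476} - \frac{\sqrt{2}}{2369} \approx -0.0057679$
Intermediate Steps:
$V = -1$ ($V = \frac{3}{-8 + 5} = \frac{3}{-3} = 3 \left(- \frac{1}{3}\right) = -1$)
$b{\left(K \right)} = -64 + 8 \sqrt{-82 + K}$ ($b{\left(K \right)} = -64 + 8 \sqrt{K - 82} = -64 + 8 \sqrt{-82 + K}$)
$a{\left(d \right)} = \frac{7}{2}$ ($a{\left(d \right)} = 7 \cdot \frac{1}{2} = \frac{7}{2}$)
$j = 2$ ($j = \left(-1 - 1\right) \left(-1\right) = \left(-2\right) \left(-1\right) = 2$)
$S = -132$ ($S = - 24 \left(2 + \frac{7}{2}\right) = \left(-24\right) \frac{11}{2} = -132$)
$\frac{1}{b{\left(90 \right)} + S} = \frac{1}{\left(-64 + 8 \sqrt{-82 + 90}\right) - 132} = \frac{1}{\left(-64 + 8 \sqrt{8}\right) - 132} = \frac{1}{\left(-64 + 8 \cdot 2 \sqrt{2}\right) - 132} = \frac{1}{\left(-64 + 16 \sqrt{2}\right) - 132} = \frac{1}{-196 + 16 \sqrt{2}}$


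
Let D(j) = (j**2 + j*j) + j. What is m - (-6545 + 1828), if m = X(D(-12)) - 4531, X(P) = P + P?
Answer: 738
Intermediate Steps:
D(j) = j + 2*j**2 (D(j) = (j**2 + j**2) + j = 2*j**2 + j = j + 2*j**2)
X(P) = 2*P
m = -3979 (m = 2*(-12*(1 + 2*(-12))) - 4531 = 2*(-12*(1 - 24)) - 4531 = 2*(-12*(-23)) - 4531 = 2*276 - 4531 = 552 - 4531 = -3979)
m - (-6545 + 1828) = -3979 - (-6545 + 1828) = -3979 - 1*(-4717) = -3979 + 4717 = 738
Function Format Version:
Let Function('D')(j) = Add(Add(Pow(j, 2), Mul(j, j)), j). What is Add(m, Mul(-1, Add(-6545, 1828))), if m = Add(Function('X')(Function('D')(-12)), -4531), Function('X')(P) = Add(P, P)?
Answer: 738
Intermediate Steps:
Function('D')(j) = Add(j, Mul(2, Pow(j, 2))) (Function('D')(j) = Add(Add(Pow(j, 2), Pow(j, 2)), j) = Add(Mul(2, Pow(j, 2)), j) = Add(j, Mul(2, Pow(j, 2))))
Function('X')(P) = Mul(2, P)
m = -3979 (m = Add(Mul(2, Mul(-12, Add(1, Mul(2, -12)))), -4531) = Add(Mul(2, Mul(-12, Add(1, -24))), -4531) = Add(Mul(2, Mul(-12, -23)), -4531) = Add(Mul(2, 276), -4531) = Add(552, -4531) = -3979)
Add(m, Mul(-1, Add(-6545, 1828))) = Add(-3979, Mul(-1, Add(-6545, 1828))) = Add(-3979, Mul(-1, -4717)) = Add(-3979, 4717) = 738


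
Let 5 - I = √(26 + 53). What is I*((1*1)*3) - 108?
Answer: -93 - 3*√79 ≈ -119.66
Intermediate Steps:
I = 5 - √79 (I = 5 - √(26 + 53) = 5 - √79 ≈ -3.8882)
I*((1*1)*3) - 108 = (5 - √79)*((1*1)*3) - 108 = (5 - √79)*(1*3) - 108 = (5 - √79)*3 - 108 = (15 - 3*√79) - 108 = -93 - 3*√79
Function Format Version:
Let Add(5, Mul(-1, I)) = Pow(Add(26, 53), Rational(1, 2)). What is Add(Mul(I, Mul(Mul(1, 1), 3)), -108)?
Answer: Add(-93, Mul(-3, Pow(79, Rational(1, 2)))) ≈ -119.66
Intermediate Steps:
I = Add(5, Mul(-1, Pow(79, Rational(1, 2)))) (I = Add(5, Mul(-1, Pow(Add(26, 53), Rational(1, 2)))) = Add(5, Mul(-1, Pow(79, Rational(1, 2)))) ≈ -3.8882)
Add(Mul(I, Mul(Mul(1, 1), 3)), -108) = Add(Mul(Add(5, Mul(-1, Pow(79, Rational(1, 2)))), Mul(Mul(1, 1), 3)), -108) = Add(Mul(Add(5, Mul(-1, Pow(79, Rational(1, 2)))), Mul(1, 3)), -108) = Add(Mul(Add(5, Mul(-1, Pow(79, Rational(1, 2)))), 3), -108) = Add(Add(15, Mul(-3, Pow(79, Rational(1, 2)))), -108) = Add(-93, Mul(-3, Pow(79, Rational(1, 2))))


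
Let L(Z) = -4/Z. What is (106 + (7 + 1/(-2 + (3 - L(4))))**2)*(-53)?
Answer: -34397/4 ≈ -8599.3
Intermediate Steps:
(106 + (7 + 1/(-2 + (3 - L(4))))**2)*(-53) = (106 + (7 + 1/(-2 + (3 - (-4)/4)))**2)*(-53) = (106 + (7 + 1/(-2 + (3 - 1*(-1))))**2)*(-53) = (106 + (7 + 1/(-2 + (3 + 1)))**2)*(-53) = (106 + (7 + 1/(-2 + 4))**2)*(-53) = (106 + (7 + 1/2)**2)*(-53) = (106 + (15/2)**2)*(-53) = (106 + 225/4)*(-53) = (649/4)*(-53) = -34397/4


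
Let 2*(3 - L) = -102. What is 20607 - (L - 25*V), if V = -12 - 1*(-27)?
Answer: 20928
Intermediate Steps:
L = 54 (L = 3 - ½*(-102) = 3 + 51 = 54)
V = 15 (V = -12 + 27 = 15)
20607 - (L - 25*V) = 20607 - (54 - 25*15) = 20607 - (54 - 375) = 20607 - 1*(-321) = 20607 + 321 = 20928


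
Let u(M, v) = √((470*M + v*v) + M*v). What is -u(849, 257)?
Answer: -2*√170818 ≈ -826.60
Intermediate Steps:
u(M, v) = √(v² + 470*M + M*v) (u(M, v) = √((470*M + v²) + M*v) = √((v² + 470*M) + M*v) = √(v² + 470*M + M*v))
-u(849, 257) = -√(257² + 470*849 + 849*257) = -√(66049 + 399030 + 218193) = -√683272 = -2*√170818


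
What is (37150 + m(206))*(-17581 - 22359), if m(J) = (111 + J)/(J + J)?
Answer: -152831578245/103 ≈ -1.4838e+9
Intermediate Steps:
m(J) = (111 + J)/(2*J) (m(J) = (111 + J)/((2*J)) = (111 + J)*(1/(2*J)) = (111 + J)/(2*J))
(37150 + m(206))*(-17581 - 22359) = (37150 + (½)*(111 + 206)/206)*(-17581 - 22359) = (37150 + (½)*(1/206)*317)*(-39940) = (37150 + 317/412)*(-39940) = (15306117/412)*(-39940) = -152831578245/103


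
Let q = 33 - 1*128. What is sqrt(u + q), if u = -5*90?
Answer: I*sqrt(545) ≈ 23.345*I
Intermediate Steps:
u = -450
q = -95 (q = 33 - 128 = -95)
sqrt(u + q) = sqrt(-450 - 95) = sqrt(-545) = I*sqrt(545)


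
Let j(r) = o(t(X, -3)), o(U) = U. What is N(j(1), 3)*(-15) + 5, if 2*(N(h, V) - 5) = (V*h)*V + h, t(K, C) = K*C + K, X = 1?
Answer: 80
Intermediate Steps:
t(K, C) = K + C*K (t(K, C) = C*K + K = K + C*K)
j(r) = -2 (j(r) = 1*(1 - 3) = 1*(-2) = -2)
N(h, V) = 5 + h/2 + h*V²/2 (N(h, V) = 5 + ((V*h)*V + h)/2 = 5 + (h*V² + h)/2 = 5 + (h + h*V²)/2 = 5 + (h/2 + h*V²/2) = 5 + h/2 + h*V²/2)
N(j(1), 3)*(-15) + 5 = (5 + (½)*(-2) + (½)*(-2)*3²)*(-15) + 5 = (5 - 1 + (½)*(-2)*9)*(-15) + 5 = (5 - 1 - 9)*(-15) + 5 = -5*(-15) + 5 = 75 + 5 = 80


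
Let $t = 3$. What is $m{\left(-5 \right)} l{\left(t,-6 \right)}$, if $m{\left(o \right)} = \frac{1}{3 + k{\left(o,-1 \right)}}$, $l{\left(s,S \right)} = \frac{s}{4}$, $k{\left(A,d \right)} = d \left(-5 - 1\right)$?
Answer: $\frac{1}{12} \approx 0.083333$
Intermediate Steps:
$k{\left(A,d \right)} = - 6 d$ ($k{\left(A,d \right)} = d \left(-6\right) = - 6 d$)
$l{\left(s,S \right)} = \frac{s}{4}$ ($l{\left(s,S \right)} = s \frac{1}{4} = \frac{s}{4}$)
$m{\left(o \right)} = \frac{1}{9}$ ($m{\left(o \right)} = \frac{1}{3 - -6} = \frac{1}{3 + 6} = \frac{1}{9}$)
$m{\left(-5 \right)} l{\left(t,-6 \right)} = \frac{\frac{1}{4} \cdot 3}{9} = \frac{1}{9} \cdot \frac{3}{4} = \frac{1}{12}$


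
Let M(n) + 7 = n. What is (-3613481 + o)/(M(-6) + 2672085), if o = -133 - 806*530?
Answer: -2020397/1336036 ≈ -1.5122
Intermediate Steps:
M(n) = -7 + n
o = -427313 (o = -133 - 427180 = -427313)
(-3613481 + o)/(M(-6) + 2672085) = (-3613481 - 427313)/((-7 - 6) + 2672085) = -4040794/(-13 + 2672085) = -4040794/2672072 = -4040794*1/2672072 = -2020397/1336036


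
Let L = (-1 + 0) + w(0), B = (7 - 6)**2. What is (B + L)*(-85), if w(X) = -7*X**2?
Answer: 0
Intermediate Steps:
B = 1 (B = 1**2 = 1)
L = -1 (L = (-1 + 0) - 7*0**2 = -1 - 7*0 = -1 + 0 = -1)
(B + L)*(-85) = (1 - 1)*(-85) = 0*(-85) = 0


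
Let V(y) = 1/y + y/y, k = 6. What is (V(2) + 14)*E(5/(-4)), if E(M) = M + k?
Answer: 589/8 ≈ 73.625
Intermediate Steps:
E(M) = 6 + M (E(M) = M + 6 = 6 + M)
V(y) = 1 + 1/y (V(y) = 1/y + 1 = 1 + 1/y)
(V(2) + 14)*E(5/(-4)) = ((1 + 2)/2 + 14)*(6 + 5/(-4)) = ((1/2)*3 + 14)*(6 + 5*(-1/4)) = (3/2 + 14)*(6 - 5/4) = (31/2)*(19/4) = 589/8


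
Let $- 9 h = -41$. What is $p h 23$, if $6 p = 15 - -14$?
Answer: $\frac{27347}{54} \approx 506.43$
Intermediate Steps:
$h = \frac{41}{9}$ ($h = \left(- \frac{1}{9}\right) \left(-41\right) = \frac{41}{9} \approx 4.5556$)
$p = \frac{29}{6}$ ($p = \frac{15 - -14}{6} = \frac{15 + 14}{6} = \frac{1}{6} \cdot 29 = \frac{29}{6} \approx 4.8333$)
$p h 23 = \frac{29}{6} \cdot \frac{41}{9} \cdot 23 = \frac{1189}{54} \cdot 23 = \frac{27347}{54}$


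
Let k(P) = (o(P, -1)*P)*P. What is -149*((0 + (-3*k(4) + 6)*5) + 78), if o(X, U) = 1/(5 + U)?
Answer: -7152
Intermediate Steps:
k(P) = P**2/4 (k(P) = (P/(5 - 1))*P = (P/4)*P = P**2/4)
-149*((0 + (-3*k(4) + 6)*5) + 78) = -149*((0 + (-3*4**2/4 + 6)*5) + 78) = -149*((0 + (-3*16/4 + 6)*5) + 78) = -149*((0 + (-3*4 + 6)*5) + 78) = -149*((0 + (-12 + 6)*5) + 78) = -149*((0 - 6*5) + 78) = -149*((0 - 30) + 78) = -149*(-30 + 78) = -149*48 = -7152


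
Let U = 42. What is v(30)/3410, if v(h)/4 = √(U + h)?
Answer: 12*√2/1705 ≈ 0.0099534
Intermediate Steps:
v(h) = 4*√(42 + h)
v(30)/3410 = (4*√(42 + 30))/3410 = (4*√72)*(1/3410) = (4*(6*√2))*(1/3410) = (24*√2)*(1/3410) = 12*√2/1705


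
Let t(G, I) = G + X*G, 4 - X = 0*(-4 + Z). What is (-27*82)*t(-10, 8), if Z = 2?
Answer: 110700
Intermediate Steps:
X = 4 (X = 4 - 0*(-4 + 2) = 4 - 0*(-2) = 4 - 1*0 = 4 + 0 = 4)
t(G, I) = 5*G (t(G, I) = G + 4*G = 5*G)
(-27*82)*t(-10, 8) = (-27*82)*(5*(-10)) = -2214*(-50) = 110700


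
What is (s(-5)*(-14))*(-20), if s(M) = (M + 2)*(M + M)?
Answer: 8400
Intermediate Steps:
s(M) = 2*M*(2 + M) (s(M) = (2 + M)*(2*M) = 2*M*(2 + M))
(s(-5)*(-14))*(-20) = ((2*(-5)*(2 - 5))*(-14))*(-20) = ((2*(-5)*(-3))*(-14))*(-20) = (30*(-14))*(-20) = -420*(-20) = 8400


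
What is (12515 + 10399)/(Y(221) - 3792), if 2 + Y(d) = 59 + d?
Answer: -11457/1757 ≈ -6.5208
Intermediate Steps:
Y(d) = 57 + d (Y(d) = -2 + (59 + d) = 57 + d)
(12515 + 10399)/(Y(221) - 3792) = (12515 + 10399)/((57 + 221) - 3792) = 22914/(278 - 3792) = 22914/(-3514) = 22914*(-1/3514) = -11457/1757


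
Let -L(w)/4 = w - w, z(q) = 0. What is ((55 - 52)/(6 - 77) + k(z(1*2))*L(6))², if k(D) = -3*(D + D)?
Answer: 9/5041 ≈ 0.0017854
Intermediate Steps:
L(w) = 0 (L(w) = -4*(w - w) = -4*0 = 0)
k(D) = -6*D
((55 - 52)/(6 - 77) + k(z(1*2))*L(6))² = ((55 - 52)/(6 - 77) - 6*0*0)² = (3/(-71) + 0*0)² = (3*(-1/71) + 0)² = (-3/71 + 0)² = (-3/71)² = 9/5041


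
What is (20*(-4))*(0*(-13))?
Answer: 0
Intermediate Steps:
(20*(-4))*(0*(-13)) = -80*0 = 0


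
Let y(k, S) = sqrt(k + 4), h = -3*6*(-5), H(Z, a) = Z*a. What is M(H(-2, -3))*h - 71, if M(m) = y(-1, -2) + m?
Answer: 469 + 90*sqrt(3) ≈ 624.88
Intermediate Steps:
h = 90 (h = -18*(-5) = 90)
y(k, S) = sqrt(4 + k)
M(m) = m + sqrt(3) (M(m) = sqrt(4 - 1) + m = sqrt(3) + m = m + sqrt(3))
M(H(-2, -3))*h - 71 = (-2*(-3) + sqrt(3))*90 - 71 = (6 + sqrt(3))*90 - 71 = (540 + 90*sqrt(3)) - 71 = 469 + 90*sqrt(3)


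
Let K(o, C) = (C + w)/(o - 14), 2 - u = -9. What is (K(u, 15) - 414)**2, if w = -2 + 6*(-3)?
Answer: 1530169/9 ≈ 1.7002e+5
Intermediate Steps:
u = 11 (u = 2 - 1*(-9) = 2 + 9 = 11)
w = -20 (w = -2 - 18 = -20)
K(o, C) = (-20 + C)/(-14 + o) (K(o, C) = (C - 20)/(o - 14) = (-20 + C)/(-14 + o))
(K(u, 15) - 414)**2 = ((-20 + 15)/(-14 + 11) - 414)**2 = (-5/(-3) - 414)**2 = (-1/3*(-5) - 414)**2 = (5/3 - 414)**2 = (-1237/3)**2 = 1530169/9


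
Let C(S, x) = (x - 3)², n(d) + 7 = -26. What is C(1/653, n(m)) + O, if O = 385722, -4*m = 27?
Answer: 387018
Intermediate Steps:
m = -27/4 (m = -¼*27 = -27/4 ≈ -6.7500)
n(d) = -33 (n(d) = -7 - 26 = -33)
C(S, x) = (-3 + x)²
C(1/653, n(m)) + O = (-3 - 33)² + 385722 = (-36)² + 385722 = 1296 + 385722 = 387018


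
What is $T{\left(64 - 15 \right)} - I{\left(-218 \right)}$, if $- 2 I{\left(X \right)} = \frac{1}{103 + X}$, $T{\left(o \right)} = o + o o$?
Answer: $\frac{563499}{230} \approx 2450.0$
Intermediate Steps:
$T{\left(o \right)} = o + o^{2}$
$I{\left(X \right)} = - \frac{1}{2 \left(103 + X\right)}$
$T{\left(64 - 15 \right)} - I{\left(-218 \right)} = \left(64 - 15\right) \left(1 + \left(64 - 15\right)\right) - - \frac{1}{206 + 2 \left(-218\right)} = 49 \left(1 + 49\right) - - \frac{1}{206 - 436} = 49 \cdot 50 - - \frac{1}{-230} = 2450 - \left(-1\right) \left(- \frac{1}{230}\right) = 2450 - \frac{1}{230} = \frac{563499}{230}$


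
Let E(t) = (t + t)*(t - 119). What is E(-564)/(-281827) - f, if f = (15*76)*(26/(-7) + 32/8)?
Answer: -92565504/281827 ≈ -328.45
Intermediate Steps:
E(t) = 2*t*(-119 + t) (E(t) = (2*t)*(-119 + t) = 2*t*(-119 + t))
f = 2280/7 (f = 1140*(26*(-1/7) + 32*(1/8)) = 1140*(-26/7 + 4) = 1140*(2/7) = 2280/7 ≈ 325.71)
E(-564)/(-281827) - f = (2*(-564)*(-119 - 564))/(-281827) - 1*2280/7 = (2*(-564)*(-683))*(-1/281827) - 2280/7 = 770424*(-1/281827) - 2280/7 = -770424/281827 - 2280/7 = -92565504/281827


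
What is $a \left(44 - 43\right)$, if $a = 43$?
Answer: $43$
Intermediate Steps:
$a \left(44 - 43\right) = 43 \left(44 - 43\right) = 43 \cdot 1 = 43$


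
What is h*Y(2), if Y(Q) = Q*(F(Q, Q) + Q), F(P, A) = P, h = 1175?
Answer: 9400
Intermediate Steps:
Y(Q) = 2*Q² (Y(Q) = Q*(Q + Q) = Q*(2*Q) = 2*Q²)
h*Y(2) = 1175*(2*2²) = 1175*(2*4) = 1175*8 = 9400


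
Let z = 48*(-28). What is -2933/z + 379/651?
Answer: 38393/13888 ≈ 2.7645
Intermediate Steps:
z = -1344
-2933/z + 379/651 = -2933/(-1344) + 379/651 = -2933*(-1/1344) + 379*(1/651) = 419/192 + 379/651 = 38393/13888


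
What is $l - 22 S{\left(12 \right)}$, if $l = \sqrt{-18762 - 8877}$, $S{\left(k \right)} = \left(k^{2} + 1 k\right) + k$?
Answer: $-3696 + 3 i \sqrt{3071} \approx -3696.0 + 166.25 i$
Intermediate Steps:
$S{\left(k \right)} = k^{2} + 2 k$ ($S{\left(k \right)} = \left(k^{2} + k\right) + k = \left(k + k^{2}\right) + k = k^{2} + 2 k$)
$l = 3 i \sqrt{3071}$ ($l = \sqrt{-27639} = 3 i \sqrt{3071} \approx 166.25 i$)
$l - 22 S{\left(12 \right)} = 3 i \sqrt{3071} - 22 \cdot 12 \left(2 + 12\right) = 3 i \sqrt{3071} - 22 \cdot 12 \cdot 14 = 3 i \sqrt{3071} - 22 \cdot 168 = 3 i \sqrt{3071} - 3696 = -3696 + 3 i \sqrt{3071}$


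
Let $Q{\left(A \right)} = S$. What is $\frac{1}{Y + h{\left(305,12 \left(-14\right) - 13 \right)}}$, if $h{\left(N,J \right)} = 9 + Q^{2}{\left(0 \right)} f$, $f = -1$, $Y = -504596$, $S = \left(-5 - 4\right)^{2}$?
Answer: $- \frac{1}{511148} \approx -1.9564 \cdot 10^{-6}$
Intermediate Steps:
$S = 81$ ($S = \left(-9\right)^{2} = 81$)
$Q{\left(A \right)} = 81$
$h{\left(N,J \right)} = -6552$ ($h{\left(N,J \right)} = 9 + 81^{2} \left(-1\right) = 9 + 6561 \left(-1\right) = 9 - 6561 = -6552$)
$\frac{1}{Y + h{\left(305,12 \left(-14\right) - 13 \right)}} = \frac{1}{-504596 - 6552} = \frac{1}{-511148} = - \frac{1}{511148}$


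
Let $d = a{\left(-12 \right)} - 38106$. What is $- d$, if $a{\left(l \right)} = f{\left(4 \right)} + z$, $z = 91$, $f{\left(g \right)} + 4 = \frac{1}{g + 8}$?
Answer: $\frac{456227}{12} \approx 38019.0$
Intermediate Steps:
$f{\left(g \right)} = -4 + \frac{1}{8 + g}$ ($f{\left(g \right)} = -4 + \frac{1}{g + 8} = -4 + \frac{1}{8 + g}$)
$a{\left(l \right)} = \frac{1045}{12}$ ($a{\left(l \right)} = \frac{-31 - 16}{8 + 4} + 91 = \frac{-31 - 16}{12} + 91 = \frac{1}{12} \left(-47\right) + 91 = - \frac{47}{12} + 91 = \frac{1045}{12}$)
$d = - \frac{456227}{12}$ ($d = \frac{1045}{12} - 38106 = - \frac{456227}{12} \approx -38019.0$)
$- d = \left(-1\right) \left(- \frac{456227}{12}\right) = \frac{456227}{12}$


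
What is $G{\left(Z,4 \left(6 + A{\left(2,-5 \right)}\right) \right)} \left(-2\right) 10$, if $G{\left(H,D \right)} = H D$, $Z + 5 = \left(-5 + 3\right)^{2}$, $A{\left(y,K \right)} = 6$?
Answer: $960$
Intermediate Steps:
$Z = -1$ ($Z = -5 + \left(-5 + 3\right)^{2} = -5 + \left(-2\right)^{2} = -5 + 4 = -1$)
$G{\left(H,D \right)} = D H$
$G{\left(Z,4 \left(6 + A{\left(2,-5 \right)}\right) \right)} \left(-2\right) 10 = 4 \left(6 + 6\right) \left(-1\right) \left(-2\right) 10 = 4 \cdot 12 \left(-1\right) \left(-2\right) 10 = 48 \left(-1\right) \left(-2\right) 10 = \left(-48\right) \left(-2\right) 10 = 96 \cdot 10 = 960$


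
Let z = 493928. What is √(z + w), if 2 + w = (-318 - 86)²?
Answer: √657142 ≈ 810.64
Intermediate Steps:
w = 163214 (w = -2 + (-318 - 86)² = -2 + (-404)² = -2 + 163216 = 163214)
√(z + w) = √(493928 + 163214) = √657142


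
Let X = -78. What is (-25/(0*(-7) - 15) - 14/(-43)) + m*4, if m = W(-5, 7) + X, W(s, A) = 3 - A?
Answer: -42055/129 ≈ -326.01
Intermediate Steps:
m = -82 (m = (3 - 1*7) - 78 = (3 - 7) - 78 = -4 - 78 = -82)
(-25/(0*(-7) - 15) - 14/(-43)) + m*4 = (-25/(0*(-7) - 15) - 14/(-43)) - 82*4 = (-25/(0 - 15) - 14*(-1/43)) - 328 = (-25/(-15) + 14/43) - 328 = (-25*(-1/15) + 14/43) - 328 = (5/3 + 14/43) - 328 = 257/129 - 328 = -42055/129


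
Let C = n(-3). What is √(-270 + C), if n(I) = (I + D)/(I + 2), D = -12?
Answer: I*√255 ≈ 15.969*I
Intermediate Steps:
n(I) = (-12 + I)/(2 + I) (n(I) = (I - 12)/(I + 2) = (-12 + I)/(2 + I))
C = 15 (C = (-12 - 3)/(2 - 3) = -15/(-1) = -1*(-15) = 15)
√(-270 + C) = √(-270 + 15) = √(-255) = I*√255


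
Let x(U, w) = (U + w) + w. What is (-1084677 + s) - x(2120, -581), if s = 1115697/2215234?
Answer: -2404934447893/2215234 ≈ -1.0856e+6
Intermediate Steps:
s = 1115697/2215234 (s = 1115697*(1/2215234) = 1115697/2215234 ≈ 0.50365)
x(U, w) = U + 2*w
(-1084677 + s) - x(2120, -581) = (-1084677 + 1115697/2215234) - (2120 + 2*(-581)) = -2402812253721/2215234 - (2120 - 1162) = -2402812253721/2215234 - 1*958 = -2402812253721/2215234 - 958 = -2404934447893/2215234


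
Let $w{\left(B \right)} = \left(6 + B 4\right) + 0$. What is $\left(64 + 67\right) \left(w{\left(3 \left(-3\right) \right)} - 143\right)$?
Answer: $-22663$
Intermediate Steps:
$w{\left(B \right)} = 6 + 4 B$ ($w{\left(B \right)} = \left(6 + 4 B\right) + 0 = 6 + 4 B$)
$\left(64 + 67\right) \left(w{\left(3 \left(-3\right) \right)} - 143\right) = \left(64 + 67\right) \left(\left(6 + 4 \cdot 3 \left(-3\right)\right) - 143\right) = 131 \left(\left(6 + 4 \left(-9\right)\right) - 143\right) = 131 \left(\left(6 - 36\right) - 143\right) = 131 \left(-30 - 143\right) = 131 \left(-173\right) = -22663$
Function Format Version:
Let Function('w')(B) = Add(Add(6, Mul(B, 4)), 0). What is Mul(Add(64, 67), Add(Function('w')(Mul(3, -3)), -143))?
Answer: -22663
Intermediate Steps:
Function('w')(B) = Add(6, Mul(4, B)) (Function('w')(B) = Add(Add(6, Mul(4, B)), 0) = Add(6, Mul(4, B)))
Mul(Add(64, 67), Add(Function('w')(Mul(3, -3)), -143)) = Mul(Add(64, 67), Add(Add(6, Mul(4, Mul(3, -3))), -143)) = Mul(131, Add(Add(6, Mul(4, -9)), -143)) = Mul(131, Add(Add(6, -36), -143)) = Mul(131, Add(-30, -143)) = Mul(131, -173) = -22663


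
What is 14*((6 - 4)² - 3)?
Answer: 14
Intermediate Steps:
14*((6 - 4)² - 3) = 14*(2² - 3) = 14*(4 - 3) = 14*1 = 14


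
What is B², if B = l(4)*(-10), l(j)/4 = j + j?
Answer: 102400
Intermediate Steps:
l(j) = 8*j (l(j) = 4*(j + j) = 4*(2*j) = 8*j)
B = -320 (B = (8*4)*(-10) = 32*(-10) = -320)
B² = (-320)² = 102400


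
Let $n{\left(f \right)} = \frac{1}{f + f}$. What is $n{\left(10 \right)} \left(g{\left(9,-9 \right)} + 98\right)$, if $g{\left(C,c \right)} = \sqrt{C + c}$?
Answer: $\frac{49}{10} \approx 4.9$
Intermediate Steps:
$n{\left(f \right)} = \frac{1}{2 f}$
$n{\left(10 \right)} \left(g{\left(9,-9 \right)} + 98\right) = \frac{1}{2 \cdot 10} \left(\sqrt{9 - 9} + 98\right) = \frac{1}{2} \cdot \frac{1}{10} \left(\sqrt{0} + 98\right) = \frac{0 + 98}{20} = \frac{1}{20} \cdot 98 = \frac{49}{10}$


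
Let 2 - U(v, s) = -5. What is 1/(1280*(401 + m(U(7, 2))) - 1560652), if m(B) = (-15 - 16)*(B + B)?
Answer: -1/1602892 ≈ -6.2387e-7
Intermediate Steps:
U(v, s) = 7 (U(v, s) = 2 - 1*(-5) = 2 + 5 = 7)
m(B) = -62*B
1/(1280*(401 + m(U(7, 2))) - 1560652) = 1/(1280*(401 - 62*7) - 1560652) = 1/(1280*(401 - 434) - 1560652) = 1/(1280*(-33) - 1560652) = 1/(-42240 - 1560652) = 1/(-1602892) = -1/1602892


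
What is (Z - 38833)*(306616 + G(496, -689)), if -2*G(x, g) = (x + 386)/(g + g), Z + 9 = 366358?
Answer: 69190586212062/689 ≈ 1.0042e+11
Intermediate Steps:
Z = 366349 (Z = -9 + 366358 = 366349)
G(x, g) = -(386 + x)/(4*g) (G(x, g) = -(x + 386)/(2*(g + g)) = -(386 + x)/(2*(2*g)) = -(386 + x)*1/(2*g)/2 = -(386 + x)/(4*g))
(Z - 38833)*(306616 + G(496, -689)) = (366349 - 38833)*(306616 + (¼)*(-386 - 1*496)/(-689)) = 327516*(306616 + (¼)*(-1/689)*(-386 - 496)) = 327516*(306616 + (¼)*(-1/689)*(-882)) = 327516*(306616 + 441/1378) = 327516*(422517289/1378) = 69190586212062/689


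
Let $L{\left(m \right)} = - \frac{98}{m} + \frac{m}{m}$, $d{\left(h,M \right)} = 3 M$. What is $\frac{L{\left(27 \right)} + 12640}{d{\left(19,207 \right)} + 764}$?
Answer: $\frac{341209}{37395} \approx 9.1245$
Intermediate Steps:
$L{\left(m \right)} = 1 - \frac{98}{m}$ ($L{\left(m \right)} = - \frac{98}{m} + 1 = 1 - \frac{98}{m}$)
$\frac{L{\left(27 \right)} + 12640}{d{\left(19,207 \right)} + 764} = \frac{\frac{-98 + 27}{27} + 12640}{3 \cdot 207 + 764} = \frac{\frac{1}{27} \left(-71\right) + 12640}{621 + 764} = \frac{- \frac{71}{27} + 12640}{1385} = \frac{341209}{27} \cdot \frac{1}{1385} = \frac{341209}{37395}$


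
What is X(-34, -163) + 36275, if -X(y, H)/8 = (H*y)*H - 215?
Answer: 7264763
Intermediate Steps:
X(y, H) = 1720 - 8*y*H² (X(y, H) = -8*((H*y)*H - 215) = -8*(y*H² - 215) = -8*(-215 + y*H²) = 1720 - 8*y*H²)
X(-34, -163) + 36275 = (1720 - 8*(-34)*(-163)²) + 36275 = (1720 - 8*(-34)*26569) + 36275 = (1720 + 7226768) + 36275 = 7228488 + 36275 = 7264763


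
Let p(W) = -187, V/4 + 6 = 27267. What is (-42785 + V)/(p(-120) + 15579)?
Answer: 66259/15392 ≈ 4.3048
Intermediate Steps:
V = 109044 (V = -24 + 4*27267 = -24 + 109068 = 109044)
(-42785 + V)/(p(-120) + 15579) = (-42785 + 109044)/(-187 + 15579) = 66259/15392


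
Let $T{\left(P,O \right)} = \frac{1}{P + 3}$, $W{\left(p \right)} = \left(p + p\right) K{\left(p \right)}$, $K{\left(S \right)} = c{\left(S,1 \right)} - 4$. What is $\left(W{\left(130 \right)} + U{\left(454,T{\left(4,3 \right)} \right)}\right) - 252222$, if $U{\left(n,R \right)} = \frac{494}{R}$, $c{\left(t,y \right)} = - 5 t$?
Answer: $-418804$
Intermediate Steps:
$K{\left(S \right)} = -4 - 5 S$ ($K{\left(S \right)} = - 5 S - 4 = -4 - 5 S$)
$W{\left(p \right)} = 2 p \left(-4 - 5 p\right)$ ($W{\left(p \right)} = \left(p + p\right) \left(-4 - 5 p\right) = 2 p \left(-4 - 5 p\right)$)
$T{\left(P,O \right)} = \frac{1}{3 + P}$
$\left(W{\left(130 \right)} + U{\left(454,T{\left(4,3 \right)} \right)}\right) - 252222 = \left(\left(-2\right) 130 \left(4 + 5 \cdot 130\right) + \frac{494}{\frac{1}{3 + 4}}\right) - 252222 = \left(\left(-2\right) 130 \left(4 + 650\right) + \frac{494}{\frac{1}{7}}\right) - 252222 = \left(\left(-2\right) 130 \cdot 654 + 494 \frac{1}{\frac{1}{7}}\right) - 252222 = \left(-170040 + 494 \cdot 7\right) - 252222 = \left(-170040 + 3458\right) - 252222 = -166582 - 252222 = -418804$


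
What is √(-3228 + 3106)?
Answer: I*√122 ≈ 11.045*I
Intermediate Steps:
√(-3228 + 3106) = √(-122) = I*√122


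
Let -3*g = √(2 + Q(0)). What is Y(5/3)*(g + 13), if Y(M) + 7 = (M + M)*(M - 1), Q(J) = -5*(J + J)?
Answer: -559/9 + 43*√2/27 ≈ -59.859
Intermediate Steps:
Q(J) = -10*J
g = -√2/3 (g = -√(2 - 10*0)/3 = -√(2 + 0)/3 = -√2/3 ≈ -0.47140)
Y(M) = -7 + 2*M*(-1 + M) (Y(M) = -7 + (M + M)*(M - 1) = -7 + (2*M)*(-1 + M) = -7 + 2*M*(-1 + M))
Y(5/3)*(g + 13) = (-7 - 10/3 + 2*(5/3)²)*(-√2/3 + 13) = (-7 - 10/3 + 2*(5*(⅓))²)*(13 - √2/3) = (-7 - 2*5/3 + 2*(5/3)²)*(13 - √2/3) = (-7 - 10/3 + 2*(25/9))*(13 - √2/3) = (-7 - 10/3 + 50/9)*(13 - √2/3) = -43*(13 - √2/3)/9 = -559/9 + 43*√2/27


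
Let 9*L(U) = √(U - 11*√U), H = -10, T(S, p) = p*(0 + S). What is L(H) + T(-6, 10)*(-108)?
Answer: 6480 + √(-10 - 11*I*√10)/9 ≈ 6480.4 - 0.53399*I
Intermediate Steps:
T(S, p) = S*p (T(S, p) = p*S = S*p)
L(U) = √(U - 11*√U)/9
L(H) + T(-6, 10)*(-108) = √(-10 - 11*I*√10)/9 - 6*10*(-108) = √(-10 - 11*I*√10)/9 - 60*(-108) = √(-10 - 11*I*√10)/9 + 6480 = 6480 + √(-10 - 11*I*√10)/9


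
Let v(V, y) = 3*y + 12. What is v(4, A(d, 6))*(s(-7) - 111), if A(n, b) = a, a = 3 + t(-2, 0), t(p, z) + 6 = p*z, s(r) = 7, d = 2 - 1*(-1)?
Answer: -312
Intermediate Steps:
d = 3 (d = 2 + 1 = 3)
t(p, z) = -6 + p*z
a = -3 (a = 3 + (-6 - 2*0) = 3 + (-6 + 0) = 3 - 6 = -3)
A(n, b) = -3
v(V, y) = 12 + 3*y
v(4, A(d, 6))*(s(-7) - 111) = (12 + 3*(-3))*(7 - 111) = (12 - 9)*(-104) = 3*(-104) = -312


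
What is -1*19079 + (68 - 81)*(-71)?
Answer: -18156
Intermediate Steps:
-1*19079 + (68 - 81)*(-71) = -19079 - 13*(-71) = -19079 + 923 = -18156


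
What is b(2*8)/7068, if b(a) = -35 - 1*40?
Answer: -25/2356 ≈ -0.010611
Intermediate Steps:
b(a) = -75 (b(a) = -35 - 40 = -75)
b(2*8)/7068 = -75/7068 = -75*1/7068 = -25/2356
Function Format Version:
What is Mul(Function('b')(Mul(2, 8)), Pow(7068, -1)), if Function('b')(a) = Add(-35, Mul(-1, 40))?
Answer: Rational(-25, 2356) ≈ -0.010611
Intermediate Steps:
Function('b')(a) = -75 (Function('b')(a) = Add(-35, -40) = -75)
Mul(Function('b')(Mul(2, 8)), Pow(7068, -1)) = Mul(-75, Pow(7068, -1)) = Mul(-75, Rational(1, 7068)) = Rational(-25, 2356)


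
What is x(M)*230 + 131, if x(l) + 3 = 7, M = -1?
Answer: 1051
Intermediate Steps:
x(l) = 4 (x(l) = -3 + 7 = 4)
x(M)*230 + 131 = 4*230 + 131 = 920 + 131 = 1051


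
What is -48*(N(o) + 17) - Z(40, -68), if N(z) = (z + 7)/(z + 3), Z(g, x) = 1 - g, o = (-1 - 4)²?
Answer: -5823/7 ≈ -831.86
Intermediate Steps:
o = 25 (o = (-5)² = 25)
N(z) = (7 + z)/(3 + z)
-48*(N(o) + 17) - Z(40, -68) = -48*((7 + 25)/(3 + 25) + 17) - (1 - 1*40) = -48*(32/28 + 17) - (1 - 40) = -48*((1/28)*32 + 17) - 1*(-39) = -48*(8/7 + 17) + 39 = -48*127/7 + 39 = -6096/7 + 39 = -5823/7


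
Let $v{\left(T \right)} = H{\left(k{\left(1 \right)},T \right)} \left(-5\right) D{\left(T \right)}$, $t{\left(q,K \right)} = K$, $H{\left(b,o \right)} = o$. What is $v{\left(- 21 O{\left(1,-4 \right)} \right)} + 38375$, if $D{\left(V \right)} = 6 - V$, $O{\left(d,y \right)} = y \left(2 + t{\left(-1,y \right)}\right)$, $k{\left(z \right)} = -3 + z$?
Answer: $184535$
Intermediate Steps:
$O{\left(d,y \right)} = y \left(2 + y\right)$
$v{\left(T \right)} = - 5 T \left(6 - T\right)$ ($v{\left(T \right)} = T \left(-5\right) \left(6 - T\right) = - 5 T \left(6 - T\right)$)
$v{\left(- 21 O{\left(1,-4 \right)} \right)} + 38375 = 5 \left(- 21 \left(- 4 \left(2 - 4\right)\right)\right) \left(-6 - 21 \left(- 4 \left(2 - 4\right)\right)\right) + 38375 = 5 \left(- 21 \left(\left(-4\right) \left(-2\right)\right)\right) \left(-6 - 21 \left(\left(-4\right) \left(-2\right)\right)\right) + 38375 = 5 \left(\left(-21\right) 8\right) \left(-6 - 168\right) + 38375 = 5 \left(-168\right) \left(-6 - 168\right) + 38375 = 5 \left(-168\right) \left(-174\right) + 38375 = 146160 + 38375 = 184535$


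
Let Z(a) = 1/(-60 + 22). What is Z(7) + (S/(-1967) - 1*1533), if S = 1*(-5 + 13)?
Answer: -114587889/74746 ≈ -1533.0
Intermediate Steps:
S = 8 (S = 1*8 = 8)
Z(a) = -1/38 (Z(a) = 1/(-38) = -1/38)
Z(7) + (S/(-1967) - 1*1533) = -1/38 + (8/(-1967) - 1*1533) = -1/38 + (8*(-1/1967) - 1533) = -1/38 + (-8/1967 - 1533) = -1/38 - 3015419/1967 = -114587889/74746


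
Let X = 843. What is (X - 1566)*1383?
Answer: -999909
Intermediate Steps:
(X - 1566)*1383 = (843 - 1566)*1383 = -723*1383 = -999909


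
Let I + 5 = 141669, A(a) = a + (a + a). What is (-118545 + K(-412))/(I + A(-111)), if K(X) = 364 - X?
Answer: -117769/141331 ≈ -0.83329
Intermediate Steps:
A(a) = 3*a (A(a) = a + 2*a = 3*a)
I = 141664 (I = -5 + 141669 = 141664)
(-118545 + K(-412))/(I + A(-111)) = (-118545 + (364 - 1*(-412)))/(141664 + 3*(-111)) = (-118545 + (364 + 412))/(141664 - 333) = (-118545 + 776)/141331 = -117769*1/141331 = -117769/141331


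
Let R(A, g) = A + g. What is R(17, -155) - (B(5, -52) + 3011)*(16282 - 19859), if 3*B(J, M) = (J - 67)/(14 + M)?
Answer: 614012800/57 ≈ 1.0772e+7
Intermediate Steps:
B(J, M) = (-67 + J)/(3*(14 + M)) (B(J, M) = ((J - 67)/(14 + M))/3 = ((-67 + J)/(14 + M))/3 = (-67 + J)/(3*(14 + M)))
R(17, -155) - (B(5, -52) + 3011)*(16282 - 19859) = (17 - 155) - ((-67 + 5)/(3*(14 - 52)) + 3011)*(16282 - 19859) = -138 - ((1/3)*(-62)/(-38) + 3011)*(-3577) = -138 - ((1/3)*(-1/38)*(-62) + 3011)*(-3577) = -138 - (31/57 + 3011)*(-3577) = -138 - 171658*(-3577)/57 = -138 - 1*(-614020666/57) = -138 + 614020666/57 = 614012800/57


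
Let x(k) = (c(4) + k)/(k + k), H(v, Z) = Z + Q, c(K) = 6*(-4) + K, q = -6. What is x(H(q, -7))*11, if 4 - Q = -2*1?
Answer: 231/2 ≈ 115.50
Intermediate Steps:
c(K) = -24 + K
Q = 6 (Q = 4 - (-2) = 4 - 1*(-2) = 4 + 2 = 6)
H(v, Z) = 6 + Z (H(v, Z) = Z + 6 = 6 + Z)
x(k) = (-20 + k)/(2*k) (x(k) = ((-24 + 4) + k)/(k + k) = (-20 + k)/((2*k)) = (-20 + k)*(1/(2*k)) = (-20 + k)/(2*k))
x(H(q, -7))*11 = ((-20 + (6 - 7))/(2*(6 - 7)))*11 = ((½)*(-20 - 1)/(-1))*11 = ((½)*(-1)*(-21))*11 = (21/2)*11 = 231/2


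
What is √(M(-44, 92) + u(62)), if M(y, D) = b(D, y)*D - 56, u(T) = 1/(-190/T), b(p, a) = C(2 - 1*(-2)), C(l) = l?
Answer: √2812855/95 ≈ 17.654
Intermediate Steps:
b(p, a) = 4 (b(p, a) = 2 - 1*(-2) = 2 + 2 = 4)
u(T) = -T/190
M(y, D) = -56 + 4*D (M(y, D) = 4*D - 56 = -56 + 4*D)
√(M(-44, 92) + u(62)) = √((-56 + 4*92) - 1/190*62) = √((-56 + 368) - 31/95) = √(312 - 31/95) = √(29609/95) = √2812855/95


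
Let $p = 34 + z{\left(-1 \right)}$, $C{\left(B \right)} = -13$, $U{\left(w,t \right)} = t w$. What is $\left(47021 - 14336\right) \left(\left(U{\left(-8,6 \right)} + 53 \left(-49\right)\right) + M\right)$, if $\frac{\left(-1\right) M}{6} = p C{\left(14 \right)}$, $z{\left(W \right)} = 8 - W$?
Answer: $23173665$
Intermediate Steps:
$p = 43$ ($p = 34 + \left(8 - -1\right) = 34 + \left(8 + 1\right) = 34 + 9 = 43$)
$M = 3354$ ($M = - 6 \cdot 43 \left(-13\right) = \left(-6\right) \left(-559\right) = 3354$)
$\left(47021 - 14336\right) \left(\left(U{\left(-8,6 \right)} + 53 \left(-49\right)\right) + M\right) = \left(47021 - 14336\right) \left(\left(6 \left(-8\right) + 53 \left(-49\right)\right) + 3354\right) = 32685 \left(\left(-48 - 2597\right) + 3354\right) = 32685 \left(-2645 + 3354\right) = 32685 \cdot 709 = 23173665$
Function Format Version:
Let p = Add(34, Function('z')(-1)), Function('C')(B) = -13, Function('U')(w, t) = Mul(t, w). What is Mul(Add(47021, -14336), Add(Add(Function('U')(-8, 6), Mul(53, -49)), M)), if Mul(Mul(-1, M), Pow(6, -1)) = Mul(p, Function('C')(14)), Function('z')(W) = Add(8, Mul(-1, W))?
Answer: 23173665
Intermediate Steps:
p = 43 (p = Add(34, Add(8, Mul(-1, -1))) = Add(34, Add(8, 1)) = Add(34, 9) = 43)
M = 3354 (M = Mul(-6, Mul(43, -13)) = Mul(-6, -559) = 3354)
Mul(Add(47021, -14336), Add(Add(Function('U')(-8, 6), Mul(53, -49)), M)) = Mul(Add(47021, -14336), Add(Add(Mul(6, -8), Mul(53, -49)), 3354)) = Mul(32685, Add(Add(-48, -2597), 3354)) = Mul(32685, Add(-2645, 3354)) = Mul(32685, 709) = 23173665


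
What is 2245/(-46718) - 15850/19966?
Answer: -392651985/466385794 ≈ -0.84190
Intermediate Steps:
2245/(-46718) - 15850/19966 = 2245*(-1/46718) - 15850*1/19966 = -2245/46718 - 7925/9983 = -392651985/466385794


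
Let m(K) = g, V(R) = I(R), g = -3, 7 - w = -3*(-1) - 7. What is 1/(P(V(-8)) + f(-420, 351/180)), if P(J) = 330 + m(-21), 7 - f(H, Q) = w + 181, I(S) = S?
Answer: 1/142 ≈ 0.0070423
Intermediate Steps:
w = 11 (w = 7 - (-3*(-1) - 7) = 7 - (3 - 7) = 7 - 1*(-4) = 7 + 4 = 11)
V(R) = R
m(K) = -3
f(H, Q) = -185 (f(H, Q) = 7 - (11 + 181) = 7 - 1*192 = 7 - 192 = -185)
P(J) = 327 (P(J) = 330 - 3 = 327)
1/(P(V(-8)) + f(-420, 351/180)) = 1/(327 - 185) = 1/142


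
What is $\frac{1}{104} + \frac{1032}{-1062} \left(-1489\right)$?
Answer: $\frac{26635409}{18408} \approx 1446.9$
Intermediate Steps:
$\frac{1}{104} + \frac{1032}{-1062} \left(-1489\right) = \frac{1}{104} + 1032 \left(- \frac{1}{1062}\right) \left(-1489\right) = \frac{1}{104} - - \frac{256108}{177} = \frac{1}{104} + \frac{256108}{177} = \frac{26635409}{18408}$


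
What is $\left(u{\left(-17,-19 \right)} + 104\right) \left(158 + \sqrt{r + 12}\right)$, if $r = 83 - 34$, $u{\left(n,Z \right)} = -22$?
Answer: $12956 + 82 \sqrt{61} \approx 13596.0$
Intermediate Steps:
$r = 49$ ($r = 83 - 34 = 49$)
$\left(u{\left(-17,-19 \right)} + 104\right) \left(158 + \sqrt{r + 12}\right) = \left(-22 + 104\right) \left(158 + \sqrt{49 + 12}\right) = 82 \left(158 + \sqrt{61}\right) = 12956 + 82 \sqrt{61}$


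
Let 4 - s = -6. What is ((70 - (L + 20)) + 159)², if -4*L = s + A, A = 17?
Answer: 744769/16 ≈ 46548.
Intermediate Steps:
s = 10 (s = 4 - 1*(-6) = 4 + 6 = 10)
L = -27/4 (L = -(10 + 17)/4 = -¼*27 = -27/4 ≈ -6.7500)
((70 - (L + 20)) + 159)² = ((70 - (-27/4 + 20)) + 159)² = ((70 - 1*53/4) + 159)² = ((70 - 53/4) + 159)² = (227/4 + 159)² = (863/4)² = 744769/16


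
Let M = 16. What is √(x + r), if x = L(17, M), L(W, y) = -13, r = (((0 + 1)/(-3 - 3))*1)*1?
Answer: I*√474/6 ≈ 3.6286*I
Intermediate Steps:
r = -⅙ (r = ((1/(-6))*1)*1 = ((1*(-⅙))*1)*1 = -⅙*1*1 = -⅙*1 = -⅙ ≈ -0.16667)
x = -13
√(x + r) = √(-13 - ⅙) = √(-79/6) = I*√474/6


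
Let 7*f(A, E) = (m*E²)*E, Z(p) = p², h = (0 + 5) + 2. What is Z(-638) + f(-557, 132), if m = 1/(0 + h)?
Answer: 22245124/49 ≈ 4.5398e+5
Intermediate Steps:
h = 7 (h = 5 + 2 = 7)
m = ⅐ (m = 1/(0 + 7) = 1/7 = ⅐ ≈ 0.14286)
f(A, E) = E³/49 (f(A, E) = ((E²/7)*E)/7 = (E³/7)/7 = E³/49)
Z(-638) + f(-557, 132) = (-638)² + (1/49)*132³ = 407044 + (1/49)*2299968 = 407044 + 2299968/49 = 22245124/49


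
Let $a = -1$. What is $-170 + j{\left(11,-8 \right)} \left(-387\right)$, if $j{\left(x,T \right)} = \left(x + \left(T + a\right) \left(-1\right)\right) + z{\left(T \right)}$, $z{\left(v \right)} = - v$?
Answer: $-11006$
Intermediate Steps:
$j{\left(x,T \right)} = 1 + x - 2 T$ ($j{\left(x,T \right)} = \left(x + \left(T - 1\right) \left(-1\right)\right) - T = \left(x + \left(-1 + T\right) \left(-1\right)\right) - T = \left(x - \left(-1 + T\right)\right) - T = \left(1 + x - T\right) - T = 1 + x - 2 T$)
$-170 + j{\left(11,-8 \right)} \left(-387\right) = -170 + \left(1 + 11 - -16\right) \left(-387\right) = -170 + \left(1 + 11 + 16\right) \left(-387\right) = -170 + 28 \left(-387\right) = -170 - 10836 = -11006$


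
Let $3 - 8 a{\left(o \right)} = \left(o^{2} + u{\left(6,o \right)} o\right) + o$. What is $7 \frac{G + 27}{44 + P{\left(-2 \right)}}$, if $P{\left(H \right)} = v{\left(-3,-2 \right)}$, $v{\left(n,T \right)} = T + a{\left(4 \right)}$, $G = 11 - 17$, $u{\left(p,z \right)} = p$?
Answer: $\frac{1176}{295} \approx 3.9864$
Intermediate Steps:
$a{\left(o \right)} = \frac{3}{8} - \frac{7 o}{8} - \frac{o^{2}}{8}$ ($a{\left(o \right)} = \frac{3}{8} - \frac{\left(o^{2} + 6 o\right) + o}{8} = \frac{3}{8} - \frac{o^{2} + 7 o}{8} = \frac{3}{8} - \left(\frac{o^{2}}{8} + \frac{7 o}{8}\right) = \frac{3}{8} - \frac{7 o}{8} - \frac{o^{2}}{8}$)
$G = -6$ ($G = 11 - 17 = -6$)
$v{\left(n,T \right)} = - \frac{41}{8} + T$ ($v{\left(n,T \right)} = T - \left(\frac{25}{8} + 2\right) = T - \frac{41}{8} = - \frac{41}{8} + T$)
$P{\left(H \right)} = - \frac{57}{8}$ ($P{\left(H \right)} = - \frac{41}{8} - 2 = - \frac{57}{8}$)
$7 \frac{G + 27}{44 + P{\left(-2 \right)}} = 7 \frac{-6 + 27}{44 - \frac{57}{8}} = 7 \frac{21}{\frac{295}{8}} = 7 \cdot 21 \cdot \frac{8}{295} = 7 \cdot \frac{168}{295} = \frac{1176}{295}$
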